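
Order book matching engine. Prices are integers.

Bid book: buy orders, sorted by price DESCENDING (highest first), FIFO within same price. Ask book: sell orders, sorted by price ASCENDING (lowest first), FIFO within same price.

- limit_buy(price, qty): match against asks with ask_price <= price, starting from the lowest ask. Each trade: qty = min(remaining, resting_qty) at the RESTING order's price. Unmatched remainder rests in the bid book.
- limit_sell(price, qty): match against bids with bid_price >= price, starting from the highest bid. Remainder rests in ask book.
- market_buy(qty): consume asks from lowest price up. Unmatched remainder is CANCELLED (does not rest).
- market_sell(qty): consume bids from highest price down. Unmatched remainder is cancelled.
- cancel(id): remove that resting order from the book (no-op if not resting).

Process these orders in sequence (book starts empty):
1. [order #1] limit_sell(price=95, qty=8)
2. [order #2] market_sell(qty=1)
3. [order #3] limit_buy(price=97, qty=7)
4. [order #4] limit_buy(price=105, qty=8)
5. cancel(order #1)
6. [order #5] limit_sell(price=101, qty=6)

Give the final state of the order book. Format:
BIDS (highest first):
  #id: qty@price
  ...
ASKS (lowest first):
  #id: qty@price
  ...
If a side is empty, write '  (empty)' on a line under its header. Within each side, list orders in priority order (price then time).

After op 1 [order #1] limit_sell(price=95, qty=8): fills=none; bids=[-] asks=[#1:8@95]
After op 2 [order #2] market_sell(qty=1): fills=none; bids=[-] asks=[#1:8@95]
After op 3 [order #3] limit_buy(price=97, qty=7): fills=#3x#1:7@95; bids=[-] asks=[#1:1@95]
After op 4 [order #4] limit_buy(price=105, qty=8): fills=#4x#1:1@95; bids=[#4:7@105] asks=[-]
After op 5 cancel(order #1): fills=none; bids=[#4:7@105] asks=[-]
After op 6 [order #5] limit_sell(price=101, qty=6): fills=#4x#5:6@105; bids=[#4:1@105] asks=[-]

Answer: BIDS (highest first):
  #4: 1@105
ASKS (lowest first):
  (empty)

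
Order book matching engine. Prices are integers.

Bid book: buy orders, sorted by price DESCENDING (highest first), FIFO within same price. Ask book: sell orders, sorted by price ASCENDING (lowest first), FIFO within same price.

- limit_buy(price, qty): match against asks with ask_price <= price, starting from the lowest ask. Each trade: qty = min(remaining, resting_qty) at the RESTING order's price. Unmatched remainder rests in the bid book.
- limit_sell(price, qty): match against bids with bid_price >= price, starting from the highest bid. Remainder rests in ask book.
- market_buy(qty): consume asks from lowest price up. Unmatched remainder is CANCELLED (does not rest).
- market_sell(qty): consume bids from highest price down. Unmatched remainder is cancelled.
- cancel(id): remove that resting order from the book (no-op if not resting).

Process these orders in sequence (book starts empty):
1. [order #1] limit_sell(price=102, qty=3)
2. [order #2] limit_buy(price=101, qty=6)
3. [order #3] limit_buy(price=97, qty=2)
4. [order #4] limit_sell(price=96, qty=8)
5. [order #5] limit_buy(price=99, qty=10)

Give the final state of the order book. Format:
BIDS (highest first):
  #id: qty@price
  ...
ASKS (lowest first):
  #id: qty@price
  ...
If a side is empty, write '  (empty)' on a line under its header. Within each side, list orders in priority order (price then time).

Answer: BIDS (highest first):
  #5: 10@99
ASKS (lowest first):
  #1: 3@102

Derivation:
After op 1 [order #1] limit_sell(price=102, qty=3): fills=none; bids=[-] asks=[#1:3@102]
After op 2 [order #2] limit_buy(price=101, qty=6): fills=none; bids=[#2:6@101] asks=[#1:3@102]
After op 3 [order #3] limit_buy(price=97, qty=2): fills=none; bids=[#2:6@101 #3:2@97] asks=[#1:3@102]
After op 4 [order #4] limit_sell(price=96, qty=8): fills=#2x#4:6@101 #3x#4:2@97; bids=[-] asks=[#1:3@102]
After op 5 [order #5] limit_buy(price=99, qty=10): fills=none; bids=[#5:10@99] asks=[#1:3@102]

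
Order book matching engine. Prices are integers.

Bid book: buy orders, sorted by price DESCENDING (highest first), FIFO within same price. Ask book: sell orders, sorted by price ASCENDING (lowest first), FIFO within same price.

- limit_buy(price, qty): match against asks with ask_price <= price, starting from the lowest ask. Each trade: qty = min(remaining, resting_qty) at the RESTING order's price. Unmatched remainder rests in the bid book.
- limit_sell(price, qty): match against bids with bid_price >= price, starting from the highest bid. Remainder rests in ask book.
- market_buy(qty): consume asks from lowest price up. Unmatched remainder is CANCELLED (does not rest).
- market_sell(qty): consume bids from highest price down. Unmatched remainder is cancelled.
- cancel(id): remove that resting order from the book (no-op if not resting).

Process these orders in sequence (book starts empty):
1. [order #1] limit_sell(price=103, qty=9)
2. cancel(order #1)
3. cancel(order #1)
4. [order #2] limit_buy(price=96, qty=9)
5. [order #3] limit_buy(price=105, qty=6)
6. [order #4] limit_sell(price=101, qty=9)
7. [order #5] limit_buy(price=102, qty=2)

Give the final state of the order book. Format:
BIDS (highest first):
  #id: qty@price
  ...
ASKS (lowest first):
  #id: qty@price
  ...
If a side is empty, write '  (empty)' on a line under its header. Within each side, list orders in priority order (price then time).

After op 1 [order #1] limit_sell(price=103, qty=9): fills=none; bids=[-] asks=[#1:9@103]
After op 2 cancel(order #1): fills=none; bids=[-] asks=[-]
After op 3 cancel(order #1): fills=none; bids=[-] asks=[-]
After op 4 [order #2] limit_buy(price=96, qty=9): fills=none; bids=[#2:9@96] asks=[-]
After op 5 [order #3] limit_buy(price=105, qty=6): fills=none; bids=[#3:6@105 #2:9@96] asks=[-]
After op 6 [order #4] limit_sell(price=101, qty=9): fills=#3x#4:6@105; bids=[#2:9@96] asks=[#4:3@101]
After op 7 [order #5] limit_buy(price=102, qty=2): fills=#5x#4:2@101; bids=[#2:9@96] asks=[#4:1@101]

Answer: BIDS (highest first):
  #2: 9@96
ASKS (lowest first):
  #4: 1@101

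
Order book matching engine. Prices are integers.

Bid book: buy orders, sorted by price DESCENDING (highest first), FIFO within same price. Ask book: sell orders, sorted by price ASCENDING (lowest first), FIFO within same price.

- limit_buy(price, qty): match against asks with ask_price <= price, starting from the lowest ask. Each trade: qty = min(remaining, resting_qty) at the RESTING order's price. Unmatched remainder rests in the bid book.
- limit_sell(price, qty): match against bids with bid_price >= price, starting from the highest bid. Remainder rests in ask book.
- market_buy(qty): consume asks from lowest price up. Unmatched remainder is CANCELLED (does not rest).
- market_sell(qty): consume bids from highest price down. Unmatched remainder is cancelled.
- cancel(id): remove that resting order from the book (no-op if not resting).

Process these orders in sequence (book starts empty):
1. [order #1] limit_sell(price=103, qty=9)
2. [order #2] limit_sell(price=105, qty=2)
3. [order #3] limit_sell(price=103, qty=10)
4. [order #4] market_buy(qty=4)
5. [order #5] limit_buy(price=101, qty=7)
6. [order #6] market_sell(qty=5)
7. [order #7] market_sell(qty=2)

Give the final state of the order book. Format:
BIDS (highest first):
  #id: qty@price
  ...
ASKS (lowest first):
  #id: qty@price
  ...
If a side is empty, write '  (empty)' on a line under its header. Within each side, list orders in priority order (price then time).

After op 1 [order #1] limit_sell(price=103, qty=9): fills=none; bids=[-] asks=[#1:9@103]
After op 2 [order #2] limit_sell(price=105, qty=2): fills=none; bids=[-] asks=[#1:9@103 #2:2@105]
After op 3 [order #3] limit_sell(price=103, qty=10): fills=none; bids=[-] asks=[#1:9@103 #3:10@103 #2:2@105]
After op 4 [order #4] market_buy(qty=4): fills=#4x#1:4@103; bids=[-] asks=[#1:5@103 #3:10@103 #2:2@105]
After op 5 [order #5] limit_buy(price=101, qty=7): fills=none; bids=[#5:7@101] asks=[#1:5@103 #3:10@103 #2:2@105]
After op 6 [order #6] market_sell(qty=5): fills=#5x#6:5@101; bids=[#5:2@101] asks=[#1:5@103 #3:10@103 #2:2@105]
After op 7 [order #7] market_sell(qty=2): fills=#5x#7:2@101; bids=[-] asks=[#1:5@103 #3:10@103 #2:2@105]

Answer: BIDS (highest first):
  (empty)
ASKS (lowest first):
  #1: 5@103
  #3: 10@103
  #2: 2@105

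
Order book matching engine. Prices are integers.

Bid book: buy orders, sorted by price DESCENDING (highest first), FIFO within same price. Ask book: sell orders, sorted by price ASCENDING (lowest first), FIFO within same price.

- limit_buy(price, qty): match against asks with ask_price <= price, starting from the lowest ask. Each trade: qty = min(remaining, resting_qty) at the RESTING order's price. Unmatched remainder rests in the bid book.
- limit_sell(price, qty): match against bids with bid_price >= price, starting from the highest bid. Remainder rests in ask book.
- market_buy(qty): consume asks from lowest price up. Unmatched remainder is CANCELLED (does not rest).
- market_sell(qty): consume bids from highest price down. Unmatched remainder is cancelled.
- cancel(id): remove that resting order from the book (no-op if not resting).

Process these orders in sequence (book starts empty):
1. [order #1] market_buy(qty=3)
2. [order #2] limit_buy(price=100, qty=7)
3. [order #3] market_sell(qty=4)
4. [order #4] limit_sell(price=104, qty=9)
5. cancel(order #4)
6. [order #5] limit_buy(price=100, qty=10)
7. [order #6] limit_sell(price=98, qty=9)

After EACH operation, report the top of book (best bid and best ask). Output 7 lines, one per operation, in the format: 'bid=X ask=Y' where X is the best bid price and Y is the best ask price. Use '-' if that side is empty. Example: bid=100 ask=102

Answer: bid=- ask=-
bid=100 ask=-
bid=100 ask=-
bid=100 ask=104
bid=100 ask=-
bid=100 ask=-
bid=100 ask=-

Derivation:
After op 1 [order #1] market_buy(qty=3): fills=none; bids=[-] asks=[-]
After op 2 [order #2] limit_buy(price=100, qty=7): fills=none; bids=[#2:7@100] asks=[-]
After op 3 [order #3] market_sell(qty=4): fills=#2x#3:4@100; bids=[#2:3@100] asks=[-]
After op 4 [order #4] limit_sell(price=104, qty=9): fills=none; bids=[#2:3@100] asks=[#4:9@104]
After op 5 cancel(order #4): fills=none; bids=[#2:3@100] asks=[-]
After op 6 [order #5] limit_buy(price=100, qty=10): fills=none; bids=[#2:3@100 #5:10@100] asks=[-]
After op 7 [order #6] limit_sell(price=98, qty=9): fills=#2x#6:3@100 #5x#6:6@100; bids=[#5:4@100] asks=[-]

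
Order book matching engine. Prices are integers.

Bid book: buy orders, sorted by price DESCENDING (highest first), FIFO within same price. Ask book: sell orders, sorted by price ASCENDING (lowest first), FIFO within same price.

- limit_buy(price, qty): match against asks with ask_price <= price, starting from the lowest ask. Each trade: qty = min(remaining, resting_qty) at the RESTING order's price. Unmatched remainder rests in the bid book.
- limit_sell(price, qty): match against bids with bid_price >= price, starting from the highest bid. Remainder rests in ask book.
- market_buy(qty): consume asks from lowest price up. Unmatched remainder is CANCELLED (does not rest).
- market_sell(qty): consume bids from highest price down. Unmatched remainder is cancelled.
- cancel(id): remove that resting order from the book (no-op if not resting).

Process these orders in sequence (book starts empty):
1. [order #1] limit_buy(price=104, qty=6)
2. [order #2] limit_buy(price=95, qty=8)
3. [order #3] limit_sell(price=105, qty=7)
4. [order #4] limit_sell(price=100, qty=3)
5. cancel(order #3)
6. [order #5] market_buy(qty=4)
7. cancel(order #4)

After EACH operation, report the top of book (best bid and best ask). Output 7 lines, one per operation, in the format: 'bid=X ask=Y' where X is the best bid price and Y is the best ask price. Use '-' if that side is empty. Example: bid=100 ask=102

Answer: bid=104 ask=-
bid=104 ask=-
bid=104 ask=105
bid=104 ask=105
bid=104 ask=-
bid=104 ask=-
bid=104 ask=-

Derivation:
After op 1 [order #1] limit_buy(price=104, qty=6): fills=none; bids=[#1:6@104] asks=[-]
After op 2 [order #2] limit_buy(price=95, qty=8): fills=none; bids=[#1:6@104 #2:8@95] asks=[-]
After op 3 [order #3] limit_sell(price=105, qty=7): fills=none; bids=[#1:6@104 #2:8@95] asks=[#3:7@105]
After op 4 [order #4] limit_sell(price=100, qty=3): fills=#1x#4:3@104; bids=[#1:3@104 #2:8@95] asks=[#3:7@105]
After op 5 cancel(order #3): fills=none; bids=[#1:3@104 #2:8@95] asks=[-]
After op 6 [order #5] market_buy(qty=4): fills=none; bids=[#1:3@104 #2:8@95] asks=[-]
After op 7 cancel(order #4): fills=none; bids=[#1:3@104 #2:8@95] asks=[-]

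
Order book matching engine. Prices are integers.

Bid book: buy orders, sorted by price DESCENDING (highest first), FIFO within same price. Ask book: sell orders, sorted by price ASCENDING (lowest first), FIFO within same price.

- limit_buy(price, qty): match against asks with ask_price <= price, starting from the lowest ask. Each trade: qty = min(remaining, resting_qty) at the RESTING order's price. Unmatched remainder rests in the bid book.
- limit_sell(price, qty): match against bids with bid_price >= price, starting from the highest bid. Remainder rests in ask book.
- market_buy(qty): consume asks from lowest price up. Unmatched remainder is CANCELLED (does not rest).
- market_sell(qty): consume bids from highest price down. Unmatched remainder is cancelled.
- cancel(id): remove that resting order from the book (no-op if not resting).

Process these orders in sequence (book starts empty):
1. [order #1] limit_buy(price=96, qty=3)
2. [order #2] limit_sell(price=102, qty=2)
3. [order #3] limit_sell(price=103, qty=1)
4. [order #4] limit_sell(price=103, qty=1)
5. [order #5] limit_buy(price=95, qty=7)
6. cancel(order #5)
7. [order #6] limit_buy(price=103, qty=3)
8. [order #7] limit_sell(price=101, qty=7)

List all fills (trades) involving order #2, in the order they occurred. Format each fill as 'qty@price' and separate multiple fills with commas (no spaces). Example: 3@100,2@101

Answer: 2@102

Derivation:
After op 1 [order #1] limit_buy(price=96, qty=3): fills=none; bids=[#1:3@96] asks=[-]
After op 2 [order #2] limit_sell(price=102, qty=2): fills=none; bids=[#1:3@96] asks=[#2:2@102]
After op 3 [order #3] limit_sell(price=103, qty=1): fills=none; bids=[#1:3@96] asks=[#2:2@102 #3:1@103]
After op 4 [order #4] limit_sell(price=103, qty=1): fills=none; bids=[#1:3@96] asks=[#2:2@102 #3:1@103 #4:1@103]
After op 5 [order #5] limit_buy(price=95, qty=7): fills=none; bids=[#1:3@96 #5:7@95] asks=[#2:2@102 #3:1@103 #4:1@103]
After op 6 cancel(order #5): fills=none; bids=[#1:3@96] asks=[#2:2@102 #3:1@103 #4:1@103]
After op 7 [order #6] limit_buy(price=103, qty=3): fills=#6x#2:2@102 #6x#3:1@103; bids=[#1:3@96] asks=[#4:1@103]
After op 8 [order #7] limit_sell(price=101, qty=7): fills=none; bids=[#1:3@96] asks=[#7:7@101 #4:1@103]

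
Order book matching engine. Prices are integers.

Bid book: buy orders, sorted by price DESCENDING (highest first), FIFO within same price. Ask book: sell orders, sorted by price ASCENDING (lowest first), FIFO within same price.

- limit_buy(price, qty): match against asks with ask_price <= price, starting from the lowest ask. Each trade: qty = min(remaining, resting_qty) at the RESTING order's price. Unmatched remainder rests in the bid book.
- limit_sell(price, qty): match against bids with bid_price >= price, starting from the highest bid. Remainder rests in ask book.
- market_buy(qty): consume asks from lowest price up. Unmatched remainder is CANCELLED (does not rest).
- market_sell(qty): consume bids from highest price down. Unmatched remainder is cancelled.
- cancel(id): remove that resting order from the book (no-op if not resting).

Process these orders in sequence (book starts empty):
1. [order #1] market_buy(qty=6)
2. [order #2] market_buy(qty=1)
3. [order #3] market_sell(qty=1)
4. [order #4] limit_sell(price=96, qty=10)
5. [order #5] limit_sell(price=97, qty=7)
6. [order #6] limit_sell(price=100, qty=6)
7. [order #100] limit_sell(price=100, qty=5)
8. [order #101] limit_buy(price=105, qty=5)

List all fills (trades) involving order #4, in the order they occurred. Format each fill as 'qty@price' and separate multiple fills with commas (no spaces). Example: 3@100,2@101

After op 1 [order #1] market_buy(qty=6): fills=none; bids=[-] asks=[-]
After op 2 [order #2] market_buy(qty=1): fills=none; bids=[-] asks=[-]
After op 3 [order #3] market_sell(qty=1): fills=none; bids=[-] asks=[-]
After op 4 [order #4] limit_sell(price=96, qty=10): fills=none; bids=[-] asks=[#4:10@96]
After op 5 [order #5] limit_sell(price=97, qty=7): fills=none; bids=[-] asks=[#4:10@96 #5:7@97]
After op 6 [order #6] limit_sell(price=100, qty=6): fills=none; bids=[-] asks=[#4:10@96 #5:7@97 #6:6@100]
After op 7 [order #100] limit_sell(price=100, qty=5): fills=none; bids=[-] asks=[#4:10@96 #5:7@97 #6:6@100 #100:5@100]
After op 8 [order #101] limit_buy(price=105, qty=5): fills=#101x#4:5@96; bids=[-] asks=[#4:5@96 #5:7@97 #6:6@100 #100:5@100]

Answer: 5@96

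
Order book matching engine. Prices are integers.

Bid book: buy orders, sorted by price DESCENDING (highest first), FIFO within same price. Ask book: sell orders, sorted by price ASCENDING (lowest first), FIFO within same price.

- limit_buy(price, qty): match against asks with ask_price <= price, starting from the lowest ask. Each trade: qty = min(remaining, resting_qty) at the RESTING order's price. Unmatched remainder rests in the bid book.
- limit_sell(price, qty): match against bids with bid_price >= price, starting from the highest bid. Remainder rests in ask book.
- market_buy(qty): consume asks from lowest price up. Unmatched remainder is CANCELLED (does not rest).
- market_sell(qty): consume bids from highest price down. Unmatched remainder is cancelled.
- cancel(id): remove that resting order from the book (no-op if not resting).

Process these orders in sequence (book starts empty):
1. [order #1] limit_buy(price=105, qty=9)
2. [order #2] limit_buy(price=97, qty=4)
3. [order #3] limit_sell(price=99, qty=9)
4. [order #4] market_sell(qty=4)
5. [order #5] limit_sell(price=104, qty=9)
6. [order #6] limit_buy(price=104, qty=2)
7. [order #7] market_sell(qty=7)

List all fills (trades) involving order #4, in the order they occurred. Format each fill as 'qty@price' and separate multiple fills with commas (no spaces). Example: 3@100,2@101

After op 1 [order #1] limit_buy(price=105, qty=9): fills=none; bids=[#1:9@105] asks=[-]
After op 2 [order #2] limit_buy(price=97, qty=4): fills=none; bids=[#1:9@105 #2:4@97] asks=[-]
After op 3 [order #3] limit_sell(price=99, qty=9): fills=#1x#3:9@105; bids=[#2:4@97] asks=[-]
After op 4 [order #4] market_sell(qty=4): fills=#2x#4:4@97; bids=[-] asks=[-]
After op 5 [order #5] limit_sell(price=104, qty=9): fills=none; bids=[-] asks=[#5:9@104]
After op 6 [order #6] limit_buy(price=104, qty=2): fills=#6x#5:2@104; bids=[-] asks=[#5:7@104]
After op 7 [order #7] market_sell(qty=7): fills=none; bids=[-] asks=[#5:7@104]

Answer: 4@97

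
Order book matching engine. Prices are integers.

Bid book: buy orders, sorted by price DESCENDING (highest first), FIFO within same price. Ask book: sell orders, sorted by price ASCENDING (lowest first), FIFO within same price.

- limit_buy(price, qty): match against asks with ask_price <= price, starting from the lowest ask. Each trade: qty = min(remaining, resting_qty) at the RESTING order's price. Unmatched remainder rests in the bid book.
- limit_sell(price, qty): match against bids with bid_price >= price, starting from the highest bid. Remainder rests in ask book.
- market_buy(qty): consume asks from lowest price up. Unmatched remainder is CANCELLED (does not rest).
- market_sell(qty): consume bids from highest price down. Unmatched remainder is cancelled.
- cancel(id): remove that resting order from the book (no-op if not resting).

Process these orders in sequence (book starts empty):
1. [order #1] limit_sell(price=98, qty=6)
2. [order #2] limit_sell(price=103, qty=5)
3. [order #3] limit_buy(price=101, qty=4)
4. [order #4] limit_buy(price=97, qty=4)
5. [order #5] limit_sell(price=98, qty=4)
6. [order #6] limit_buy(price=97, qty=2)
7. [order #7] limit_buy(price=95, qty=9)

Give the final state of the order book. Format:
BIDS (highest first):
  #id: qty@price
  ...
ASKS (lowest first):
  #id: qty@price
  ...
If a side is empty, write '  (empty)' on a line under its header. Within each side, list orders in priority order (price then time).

Answer: BIDS (highest first):
  #4: 4@97
  #6: 2@97
  #7: 9@95
ASKS (lowest first):
  #1: 2@98
  #5: 4@98
  #2: 5@103

Derivation:
After op 1 [order #1] limit_sell(price=98, qty=6): fills=none; bids=[-] asks=[#1:6@98]
After op 2 [order #2] limit_sell(price=103, qty=5): fills=none; bids=[-] asks=[#1:6@98 #2:5@103]
After op 3 [order #3] limit_buy(price=101, qty=4): fills=#3x#1:4@98; bids=[-] asks=[#1:2@98 #2:5@103]
After op 4 [order #4] limit_buy(price=97, qty=4): fills=none; bids=[#4:4@97] asks=[#1:2@98 #2:5@103]
After op 5 [order #5] limit_sell(price=98, qty=4): fills=none; bids=[#4:4@97] asks=[#1:2@98 #5:4@98 #2:5@103]
After op 6 [order #6] limit_buy(price=97, qty=2): fills=none; bids=[#4:4@97 #6:2@97] asks=[#1:2@98 #5:4@98 #2:5@103]
After op 7 [order #7] limit_buy(price=95, qty=9): fills=none; bids=[#4:4@97 #6:2@97 #7:9@95] asks=[#1:2@98 #5:4@98 #2:5@103]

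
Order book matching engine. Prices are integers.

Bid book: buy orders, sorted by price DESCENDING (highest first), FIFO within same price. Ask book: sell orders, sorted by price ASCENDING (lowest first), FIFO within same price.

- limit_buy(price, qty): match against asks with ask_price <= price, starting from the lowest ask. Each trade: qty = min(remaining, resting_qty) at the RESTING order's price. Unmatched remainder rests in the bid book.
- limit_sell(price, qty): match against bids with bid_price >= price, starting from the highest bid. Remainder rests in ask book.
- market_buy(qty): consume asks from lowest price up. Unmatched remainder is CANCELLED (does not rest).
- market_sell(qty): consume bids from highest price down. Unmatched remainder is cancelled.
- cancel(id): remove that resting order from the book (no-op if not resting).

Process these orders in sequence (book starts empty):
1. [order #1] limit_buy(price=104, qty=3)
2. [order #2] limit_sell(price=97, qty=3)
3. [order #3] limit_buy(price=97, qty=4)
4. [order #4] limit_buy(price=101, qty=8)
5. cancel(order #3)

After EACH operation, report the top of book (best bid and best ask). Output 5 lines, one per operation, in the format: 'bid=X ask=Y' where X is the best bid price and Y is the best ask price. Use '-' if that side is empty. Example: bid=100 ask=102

After op 1 [order #1] limit_buy(price=104, qty=3): fills=none; bids=[#1:3@104] asks=[-]
After op 2 [order #2] limit_sell(price=97, qty=3): fills=#1x#2:3@104; bids=[-] asks=[-]
After op 3 [order #3] limit_buy(price=97, qty=4): fills=none; bids=[#3:4@97] asks=[-]
After op 4 [order #4] limit_buy(price=101, qty=8): fills=none; bids=[#4:8@101 #3:4@97] asks=[-]
After op 5 cancel(order #3): fills=none; bids=[#4:8@101] asks=[-]

Answer: bid=104 ask=-
bid=- ask=-
bid=97 ask=-
bid=101 ask=-
bid=101 ask=-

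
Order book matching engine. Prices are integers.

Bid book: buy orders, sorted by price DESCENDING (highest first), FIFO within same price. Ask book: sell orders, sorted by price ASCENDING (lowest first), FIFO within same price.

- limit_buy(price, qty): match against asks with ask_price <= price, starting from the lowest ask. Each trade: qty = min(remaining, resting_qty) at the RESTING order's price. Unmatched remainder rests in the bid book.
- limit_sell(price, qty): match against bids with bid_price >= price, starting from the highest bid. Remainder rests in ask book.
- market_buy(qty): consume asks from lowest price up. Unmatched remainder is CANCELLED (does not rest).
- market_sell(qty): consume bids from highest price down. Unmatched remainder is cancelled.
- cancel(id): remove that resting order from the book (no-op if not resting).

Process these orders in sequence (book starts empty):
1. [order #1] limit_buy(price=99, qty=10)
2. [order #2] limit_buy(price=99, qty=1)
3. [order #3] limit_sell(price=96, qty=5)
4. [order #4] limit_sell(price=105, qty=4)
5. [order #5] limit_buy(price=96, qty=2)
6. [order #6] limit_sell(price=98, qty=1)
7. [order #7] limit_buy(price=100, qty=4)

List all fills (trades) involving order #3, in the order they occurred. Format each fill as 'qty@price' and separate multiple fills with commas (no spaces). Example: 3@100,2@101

After op 1 [order #1] limit_buy(price=99, qty=10): fills=none; bids=[#1:10@99] asks=[-]
After op 2 [order #2] limit_buy(price=99, qty=1): fills=none; bids=[#1:10@99 #2:1@99] asks=[-]
After op 3 [order #3] limit_sell(price=96, qty=5): fills=#1x#3:5@99; bids=[#1:5@99 #2:1@99] asks=[-]
After op 4 [order #4] limit_sell(price=105, qty=4): fills=none; bids=[#1:5@99 #2:1@99] asks=[#4:4@105]
After op 5 [order #5] limit_buy(price=96, qty=2): fills=none; bids=[#1:5@99 #2:1@99 #5:2@96] asks=[#4:4@105]
After op 6 [order #6] limit_sell(price=98, qty=1): fills=#1x#6:1@99; bids=[#1:4@99 #2:1@99 #5:2@96] asks=[#4:4@105]
After op 7 [order #7] limit_buy(price=100, qty=4): fills=none; bids=[#7:4@100 #1:4@99 #2:1@99 #5:2@96] asks=[#4:4@105]

Answer: 5@99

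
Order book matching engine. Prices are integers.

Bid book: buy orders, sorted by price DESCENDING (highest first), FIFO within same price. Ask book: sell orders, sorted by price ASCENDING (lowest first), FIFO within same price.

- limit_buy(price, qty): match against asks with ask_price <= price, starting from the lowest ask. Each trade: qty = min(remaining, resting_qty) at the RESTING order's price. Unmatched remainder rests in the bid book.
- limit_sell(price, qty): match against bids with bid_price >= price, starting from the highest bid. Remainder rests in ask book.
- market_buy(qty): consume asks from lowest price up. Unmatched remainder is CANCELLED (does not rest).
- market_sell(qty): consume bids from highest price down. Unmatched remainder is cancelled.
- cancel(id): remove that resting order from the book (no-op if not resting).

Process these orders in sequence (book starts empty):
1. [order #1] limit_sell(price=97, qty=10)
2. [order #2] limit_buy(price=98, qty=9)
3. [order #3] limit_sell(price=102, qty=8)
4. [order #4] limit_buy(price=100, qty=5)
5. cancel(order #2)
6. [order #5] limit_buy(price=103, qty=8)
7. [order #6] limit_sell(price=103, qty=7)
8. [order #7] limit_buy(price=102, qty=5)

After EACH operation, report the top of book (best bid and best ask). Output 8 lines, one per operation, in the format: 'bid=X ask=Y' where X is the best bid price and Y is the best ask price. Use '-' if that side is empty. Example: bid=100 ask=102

After op 1 [order #1] limit_sell(price=97, qty=10): fills=none; bids=[-] asks=[#1:10@97]
After op 2 [order #2] limit_buy(price=98, qty=9): fills=#2x#1:9@97; bids=[-] asks=[#1:1@97]
After op 3 [order #3] limit_sell(price=102, qty=8): fills=none; bids=[-] asks=[#1:1@97 #3:8@102]
After op 4 [order #4] limit_buy(price=100, qty=5): fills=#4x#1:1@97; bids=[#4:4@100] asks=[#3:8@102]
After op 5 cancel(order #2): fills=none; bids=[#4:4@100] asks=[#3:8@102]
After op 6 [order #5] limit_buy(price=103, qty=8): fills=#5x#3:8@102; bids=[#4:4@100] asks=[-]
After op 7 [order #6] limit_sell(price=103, qty=7): fills=none; bids=[#4:4@100] asks=[#6:7@103]
After op 8 [order #7] limit_buy(price=102, qty=5): fills=none; bids=[#7:5@102 #4:4@100] asks=[#6:7@103]

Answer: bid=- ask=97
bid=- ask=97
bid=- ask=97
bid=100 ask=102
bid=100 ask=102
bid=100 ask=-
bid=100 ask=103
bid=102 ask=103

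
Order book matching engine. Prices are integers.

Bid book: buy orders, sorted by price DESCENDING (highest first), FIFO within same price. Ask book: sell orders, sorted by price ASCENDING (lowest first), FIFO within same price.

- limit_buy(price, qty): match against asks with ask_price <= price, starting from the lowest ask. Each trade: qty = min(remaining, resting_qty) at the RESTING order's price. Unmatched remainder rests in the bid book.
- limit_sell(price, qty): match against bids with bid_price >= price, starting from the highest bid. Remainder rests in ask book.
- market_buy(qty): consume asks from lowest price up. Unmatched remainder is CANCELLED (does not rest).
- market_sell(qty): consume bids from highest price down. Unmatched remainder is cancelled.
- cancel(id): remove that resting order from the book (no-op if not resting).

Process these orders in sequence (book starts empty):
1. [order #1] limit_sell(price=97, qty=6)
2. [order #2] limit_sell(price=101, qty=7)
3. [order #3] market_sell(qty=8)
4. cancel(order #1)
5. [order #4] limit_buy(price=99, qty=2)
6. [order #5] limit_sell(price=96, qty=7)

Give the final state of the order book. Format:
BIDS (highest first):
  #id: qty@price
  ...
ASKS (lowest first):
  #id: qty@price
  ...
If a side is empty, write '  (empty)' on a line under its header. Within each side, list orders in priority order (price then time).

After op 1 [order #1] limit_sell(price=97, qty=6): fills=none; bids=[-] asks=[#1:6@97]
After op 2 [order #2] limit_sell(price=101, qty=7): fills=none; bids=[-] asks=[#1:6@97 #2:7@101]
After op 3 [order #3] market_sell(qty=8): fills=none; bids=[-] asks=[#1:6@97 #2:7@101]
After op 4 cancel(order #1): fills=none; bids=[-] asks=[#2:7@101]
After op 5 [order #4] limit_buy(price=99, qty=2): fills=none; bids=[#4:2@99] asks=[#2:7@101]
After op 6 [order #5] limit_sell(price=96, qty=7): fills=#4x#5:2@99; bids=[-] asks=[#5:5@96 #2:7@101]

Answer: BIDS (highest first):
  (empty)
ASKS (lowest first):
  #5: 5@96
  #2: 7@101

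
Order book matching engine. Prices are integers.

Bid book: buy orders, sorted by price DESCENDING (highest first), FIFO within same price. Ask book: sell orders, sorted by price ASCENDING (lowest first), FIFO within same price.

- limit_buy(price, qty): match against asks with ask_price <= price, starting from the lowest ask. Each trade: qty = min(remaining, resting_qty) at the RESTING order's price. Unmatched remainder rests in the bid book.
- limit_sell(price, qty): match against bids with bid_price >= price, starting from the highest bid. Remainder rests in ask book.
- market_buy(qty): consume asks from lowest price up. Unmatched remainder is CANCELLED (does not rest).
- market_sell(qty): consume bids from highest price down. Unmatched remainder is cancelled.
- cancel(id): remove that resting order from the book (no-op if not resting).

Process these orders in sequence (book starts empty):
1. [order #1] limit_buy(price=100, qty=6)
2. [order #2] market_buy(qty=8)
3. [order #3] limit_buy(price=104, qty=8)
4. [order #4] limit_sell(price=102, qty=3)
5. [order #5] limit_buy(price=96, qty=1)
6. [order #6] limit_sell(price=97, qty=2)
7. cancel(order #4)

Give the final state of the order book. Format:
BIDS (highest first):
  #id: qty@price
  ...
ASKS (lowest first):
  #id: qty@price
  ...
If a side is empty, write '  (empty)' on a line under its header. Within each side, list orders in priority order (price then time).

Answer: BIDS (highest first):
  #3: 3@104
  #1: 6@100
  #5: 1@96
ASKS (lowest first):
  (empty)

Derivation:
After op 1 [order #1] limit_buy(price=100, qty=6): fills=none; bids=[#1:6@100] asks=[-]
After op 2 [order #2] market_buy(qty=8): fills=none; bids=[#1:6@100] asks=[-]
After op 3 [order #3] limit_buy(price=104, qty=8): fills=none; bids=[#3:8@104 #1:6@100] asks=[-]
After op 4 [order #4] limit_sell(price=102, qty=3): fills=#3x#4:3@104; bids=[#3:5@104 #1:6@100] asks=[-]
After op 5 [order #5] limit_buy(price=96, qty=1): fills=none; bids=[#3:5@104 #1:6@100 #5:1@96] asks=[-]
After op 6 [order #6] limit_sell(price=97, qty=2): fills=#3x#6:2@104; bids=[#3:3@104 #1:6@100 #5:1@96] asks=[-]
After op 7 cancel(order #4): fills=none; bids=[#3:3@104 #1:6@100 #5:1@96] asks=[-]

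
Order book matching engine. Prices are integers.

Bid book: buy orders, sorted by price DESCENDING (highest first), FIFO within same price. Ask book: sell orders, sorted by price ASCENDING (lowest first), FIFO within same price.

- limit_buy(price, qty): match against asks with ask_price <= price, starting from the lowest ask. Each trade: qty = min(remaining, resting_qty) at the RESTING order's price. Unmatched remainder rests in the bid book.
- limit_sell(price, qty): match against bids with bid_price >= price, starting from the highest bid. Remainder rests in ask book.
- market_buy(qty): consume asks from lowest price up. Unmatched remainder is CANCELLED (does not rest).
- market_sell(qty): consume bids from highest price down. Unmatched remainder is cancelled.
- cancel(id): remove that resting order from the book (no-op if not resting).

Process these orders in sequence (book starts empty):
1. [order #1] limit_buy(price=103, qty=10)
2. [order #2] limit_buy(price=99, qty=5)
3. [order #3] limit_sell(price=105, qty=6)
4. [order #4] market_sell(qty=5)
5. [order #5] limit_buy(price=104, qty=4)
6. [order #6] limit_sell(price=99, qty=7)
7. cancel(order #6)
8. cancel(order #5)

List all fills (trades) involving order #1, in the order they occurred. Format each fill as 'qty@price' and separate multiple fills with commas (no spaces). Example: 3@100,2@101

Answer: 5@103,3@103

Derivation:
After op 1 [order #1] limit_buy(price=103, qty=10): fills=none; bids=[#1:10@103] asks=[-]
After op 2 [order #2] limit_buy(price=99, qty=5): fills=none; bids=[#1:10@103 #2:5@99] asks=[-]
After op 3 [order #3] limit_sell(price=105, qty=6): fills=none; bids=[#1:10@103 #2:5@99] asks=[#3:6@105]
After op 4 [order #4] market_sell(qty=5): fills=#1x#4:5@103; bids=[#1:5@103 #2:5@99] asks=[#3:6@105]
After op 5 [order #5] limit_buy(price=104, qty=4): fills=none; bids=[#5:4@104 #1:5@103 #2:5@99] asks=[#3:6@105]
After op 6 [order #6] limit_sell(price=99, qty=7): fills=#5x#6:4@104 #1x#6:3@103; bids=[#1:2@103 #2:5@99] asks=[#3:6@105]
After op 7 cancel(order #6): fills=none; bids=[#1:2@103 #2:5@99] asks=[#3:6@105]
After op 8 cancel(order #5): fills=none; bids=[#1:2@103 #2:5@99] asks=[#3:6@105]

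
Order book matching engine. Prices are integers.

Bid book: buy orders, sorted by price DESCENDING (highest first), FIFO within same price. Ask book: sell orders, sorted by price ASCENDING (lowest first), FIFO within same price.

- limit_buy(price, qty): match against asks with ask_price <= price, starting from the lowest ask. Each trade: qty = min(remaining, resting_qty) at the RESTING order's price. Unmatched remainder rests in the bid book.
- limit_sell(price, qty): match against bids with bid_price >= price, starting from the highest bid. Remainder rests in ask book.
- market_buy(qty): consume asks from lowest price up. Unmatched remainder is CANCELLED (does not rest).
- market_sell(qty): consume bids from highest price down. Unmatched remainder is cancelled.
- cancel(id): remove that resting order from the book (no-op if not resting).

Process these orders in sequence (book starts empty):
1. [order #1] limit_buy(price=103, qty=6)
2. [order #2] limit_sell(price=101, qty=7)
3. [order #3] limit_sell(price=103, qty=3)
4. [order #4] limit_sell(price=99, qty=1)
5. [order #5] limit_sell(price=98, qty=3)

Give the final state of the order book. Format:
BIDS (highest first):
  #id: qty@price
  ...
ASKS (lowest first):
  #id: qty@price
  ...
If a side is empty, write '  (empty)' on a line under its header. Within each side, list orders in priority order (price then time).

Answer: BIDS (highest first):
  (empty)
ASKS (lowest first):
  #5: 3@98
  #4: 1@99
  #2: 1@101
  #3: 3@103

Derivation:
After op 1 [order #1] limit_buy(price=103, qty=6): fills=none; bids=[#1:6@103] asks=[-]
After op 2 [order #2] limit_sell(price=101, qty=7): fills=#1x#2:6@103; bids=[-] asks=[#2:1@101]
After op 3 [order #3] limit_sell(price=103, qty=3): fills=none; bids=[-] asks=[#2:1@101 #3:3@103]
After op 4 [order #4] limit_sell(price=99, qty=1): fills=none; bids=[-] asks=[#4:1@99 #2:1@101 #3:3@103]
After op 5 [order #5] limit_sell(price=98, qty=3): fills=none; bids=[-] asks=[#5:3@98 #4:1@99 #2:1@101 #3:3@103]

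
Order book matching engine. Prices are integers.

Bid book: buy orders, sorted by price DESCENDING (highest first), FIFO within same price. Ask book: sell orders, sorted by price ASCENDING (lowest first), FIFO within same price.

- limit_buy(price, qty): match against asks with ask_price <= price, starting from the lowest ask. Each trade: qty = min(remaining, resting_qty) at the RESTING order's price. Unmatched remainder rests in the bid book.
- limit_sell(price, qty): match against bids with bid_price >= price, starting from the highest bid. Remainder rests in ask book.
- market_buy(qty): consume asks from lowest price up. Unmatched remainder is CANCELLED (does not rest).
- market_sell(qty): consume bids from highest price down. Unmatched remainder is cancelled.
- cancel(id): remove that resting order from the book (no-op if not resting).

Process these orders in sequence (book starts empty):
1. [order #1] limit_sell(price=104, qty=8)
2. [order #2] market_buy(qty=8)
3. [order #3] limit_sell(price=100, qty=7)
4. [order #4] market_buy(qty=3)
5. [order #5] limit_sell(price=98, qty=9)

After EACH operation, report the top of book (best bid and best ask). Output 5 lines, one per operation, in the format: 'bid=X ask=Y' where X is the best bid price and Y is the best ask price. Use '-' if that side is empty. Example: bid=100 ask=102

After op 1 [order #1] limit_sell(price=104, qty=8): fills=none; bids=[-] asks=[#1:8@104]
After op 2 [order #2] market_buy(qty=8): fills=#2x#1:8@104; bids=[-] asks=[-]
After op 3 [order #3] limit_sell(price=100, qty=7): fills=none; bids=[-] asks=[#3:7@100]
After op 4 [order #4] market_buy(qty=3): fills=#4x#3:3@100; bids=[-] asks=[#3:4@100]
After op 5 [order #5] limit_sell(price=98, qty=9): fills=none; bids=[-] asks=[#5:9@98 #3:4@100]

Answer: bid=- ask=104
bid=- ask=-
bid=- ask=100
bid=- ask=100
bid=- ask=98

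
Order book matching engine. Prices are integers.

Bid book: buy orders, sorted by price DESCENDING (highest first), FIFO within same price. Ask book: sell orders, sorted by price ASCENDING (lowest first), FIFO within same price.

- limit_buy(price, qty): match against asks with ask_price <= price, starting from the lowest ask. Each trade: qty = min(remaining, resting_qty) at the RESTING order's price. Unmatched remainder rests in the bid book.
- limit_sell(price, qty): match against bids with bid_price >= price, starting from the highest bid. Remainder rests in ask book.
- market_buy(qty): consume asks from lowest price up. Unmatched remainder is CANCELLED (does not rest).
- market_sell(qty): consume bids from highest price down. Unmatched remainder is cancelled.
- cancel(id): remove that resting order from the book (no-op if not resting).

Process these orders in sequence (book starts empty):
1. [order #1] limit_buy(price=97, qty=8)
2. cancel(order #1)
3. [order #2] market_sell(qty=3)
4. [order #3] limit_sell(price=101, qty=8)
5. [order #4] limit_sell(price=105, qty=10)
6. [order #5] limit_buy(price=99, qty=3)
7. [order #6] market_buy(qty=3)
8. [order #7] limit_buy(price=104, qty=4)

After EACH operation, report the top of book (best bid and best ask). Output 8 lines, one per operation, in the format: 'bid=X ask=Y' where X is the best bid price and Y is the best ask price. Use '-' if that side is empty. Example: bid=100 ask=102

Answer: bid=97 ask=-
bid=- ask=-
bid=- ask=-
bid=- ask=101
bid=- ask=101
bid=99 ask=101
bid=99 ask=101
bid=99 ask=101

Derivation:
After op 1 [order #1] limit_buy(price=97, qty=8): fills=none; bids=[#1:8@97] asks=[-]
After op 2 cancel(order #1): fills=none; bids=[-] asks=[-]
After op 3 [order #2] market_sell(qty=3): fills=none; bids=[-] asks=[-]
After op 4 [order #3] limit_sell(price=101, qty=8): fills=none; bids=[-] asks=[#3:8@101]
After op 5 [order #4] limit_sell(price=105, qty=10): fills=none; bids=[-] asks=[#3:8@101 #4:10@105]
After op 6 [order #5] limit_buy(price=99, qty=3): fills=none; bids=[#5:3@99] asks=[#3:8@101 #4:10@105]
After op 7 [order #6] market_buy(qty=3): fills=#6x#3:3@101; bids=[#5:3@99] asks=[#3:5@101 #4:10@105]
After op 8 [order #7] limit_buy(price=104, qty=4): fills=#7x#3:4@101; bids=[#5:3@99] asks=[#3:1@101 #4:10@105]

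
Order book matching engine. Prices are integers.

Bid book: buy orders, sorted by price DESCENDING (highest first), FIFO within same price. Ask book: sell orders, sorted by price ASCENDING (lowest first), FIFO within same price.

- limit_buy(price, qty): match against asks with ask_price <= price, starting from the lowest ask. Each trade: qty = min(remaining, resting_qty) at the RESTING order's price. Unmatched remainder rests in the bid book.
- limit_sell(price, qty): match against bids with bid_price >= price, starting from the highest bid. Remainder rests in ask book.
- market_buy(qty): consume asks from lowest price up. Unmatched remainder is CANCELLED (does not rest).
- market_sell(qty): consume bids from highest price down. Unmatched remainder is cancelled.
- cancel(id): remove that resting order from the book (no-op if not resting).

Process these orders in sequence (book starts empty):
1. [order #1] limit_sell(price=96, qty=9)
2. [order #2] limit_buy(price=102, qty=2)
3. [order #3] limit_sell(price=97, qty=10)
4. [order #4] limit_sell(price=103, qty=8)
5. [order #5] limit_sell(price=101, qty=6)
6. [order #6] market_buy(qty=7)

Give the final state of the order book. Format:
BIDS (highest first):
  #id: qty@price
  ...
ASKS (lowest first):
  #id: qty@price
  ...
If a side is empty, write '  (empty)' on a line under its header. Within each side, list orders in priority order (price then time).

Answer: BIDS (highest first):
  (empty)
ASKS (lowest first):
  #3: 10@97
  #5: 6@101
  #4: 8@103

Derivation:
After op 1 [order #1] limit_sell(price=96, qty=9): fills=none; bids=[-] asks=[#1:9@96]
After op 2 [order #2] limit_buy(price=102, qty=2): fills=#2x#1:2@96; bids=[-] asks=[#1:7@96]
After op 3 [order #3] limit_sell(price=97, qty=10): fills=none; bids=[-] asks=[#1:7@96 #3:10@97]
After op 4 [order #4] limit_sell(price=103, qty=8): fills=none; bids=[-] asks=[#1:7@96 #3:10@97 #4:8@103]
After op 5 [order #5] limit_sell(price=101, qty=6): fills=none; bids=[-] asks=[#1:7@96 #3:10@97 #5:6@101 #4:8@103]
After op 6 [order #6] market_buy(qty=7): fills=#6x#1:7@96; bids=[-] asks=[#3:10@97 #5:6@101 #4:8@103]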